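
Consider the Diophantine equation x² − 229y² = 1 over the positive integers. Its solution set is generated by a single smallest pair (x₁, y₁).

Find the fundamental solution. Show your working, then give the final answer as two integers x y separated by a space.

5848201 386460

[15; 7,1,1,7,30] for √229; ℓ=5 ⇒ convergent index 9
i=0: a=15 ⇒ p=15, q=1
…
i=6: a=7 ⇒ p=362399, q=23948
…
i=8: a=1 ⇒ p=776325, q=51301
i=9: a=7 ⇒ p=5848201, q=386460
(x₁, y₁) = (5848201, 386460);  5848201² − 229·386460² = 1 ✓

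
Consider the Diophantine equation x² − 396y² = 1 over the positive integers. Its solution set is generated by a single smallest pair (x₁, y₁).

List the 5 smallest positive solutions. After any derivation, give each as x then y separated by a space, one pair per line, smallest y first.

√396 = [19; 1,8,1,38, …], period ℓ=4 (even) → k=3
i=0: a=19 ⇒ p=19, q=1
…
i=2: a=8 ⇒ p=179, q=9
i=3: a=1 ⇒ p=199, q=10
→ (199, 10).  Check: 199²=39601, 396·10²=39600, difference 1.
(x_2, y_2) = (199·199 + 396·10·10, 199·10 + 10·199) = (79201, 3980)
(x_3, y_3) = (199·79201 + 396·10·3980, 199·3980 + 10·79201) = (31521799, 1584030)
(x_4, y_4) = (199·31521799 + 396·10·1584030, 199·1584030 + 10·31521799) = (12545596801, 630439960)
(x_5, y_5) = (199·12545596801 + 396·10·630439960, 199·630439960 + 10·12545596801) = (4993116004999, 250913520050)

199 10
79201 3980
31521799 1584030
12545596801 630439960
4993116004999 250913520050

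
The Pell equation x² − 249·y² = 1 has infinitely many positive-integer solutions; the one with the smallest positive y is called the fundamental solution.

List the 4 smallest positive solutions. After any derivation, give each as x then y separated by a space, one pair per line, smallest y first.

8553815 542076
146335502108449 9273635639880
2503453625935556812055 158649927281879742324
42828158354663763449114371201 2714124255465295062538692240

√249 → a₀=15, period (1,3,1,1,5,…,3,1,30); ℓ=16 even so k=15
k=0  a_k=15  p_k/q_k = 15/1
…
k=2  a_k=3  p_k/q_k = 63/4
k=3  a_k=1  p_k/q_k = 79/5
k=4  a_k=1  p_k/q_k = 142/9
k=5  a_k=5  p_k/q_k = 789/50
k=6  a_k=1  p_k/q_k = 931/59
…
k=8  a_k=10  p_k/q_k = 36751/2329
k=9  a_k=3  p_k/q_k = 113835/7214
k=10  a_k=1  p_k/q_k = 150586/9543
…
k=13  a_k=1  p_k/q_k = 1884116/119401
k=14  a_k=3  p_k/q_k = 6669699/422675
k=15  a_k=1  p_k/q_k = 8553815/542076
(x₁, y₁) = (8553815, 542076);  8553815² − 249·542076² = 1 ✓
(8553815+542076√249)^2 = 146335502108449 + 9273635639880√249
(8553815+542076√249)^3 = 2503453625935556812055 + 158649927281879742324√249
(8553815+542076√249)^4 = 42828158354663763449114371201 + 2714124255465295062538692240√249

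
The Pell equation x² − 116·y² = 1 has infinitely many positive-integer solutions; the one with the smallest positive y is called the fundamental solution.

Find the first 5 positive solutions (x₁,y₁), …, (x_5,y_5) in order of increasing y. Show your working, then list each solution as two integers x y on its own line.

9801 910
192119201 17837820
3765920568201 349656946730
73819574785756801 6853975451963640
1447011301184484245001 134351626459734324550

√116 → a₀=10, period (1,3,2,1,4,1,2,3,1,20); ℓ=10 even so k=9
k=0  a_k=10  p_k/q_k = 10/1
k=1  a_k=1  p_k/q_k = 11/1
k=2  a_k=3  p_k/q_k = 43/4
k=3  a_k=2  p_k/q_k = 97/9
…
k=5  a_k=4  p_k/q_k = 657/61
k=6  a_k=1  p_k/q_k = 797/74
…
k=8  a_k=3  p_k/q_k = 7550/701
k=9  a_k=1  p_k/q_k = 9801/910
→ (9801, 910).  Check: 9801²=96059601, 116·910²=96059600, difference 1.
k=2:  x_2 = 9801·9801+116·910·910 = 192119201,  y_2 = 9801·910+910·9801 = 17837820
k=3:  x_3 = 9801·192119201+116·910·17837820 = 3765920568201,  y_3 = 9801·17837820+910·192119201 = 349656946730
k=4:  x_4 = 9801·3765920568201+116·910·349656946730 = 73819574785756801,  y_4 = 9801·349656946730+910·3765920568201 = 6853975451963640
k=5:  x_5 = 9801·73819574785756801+116·910·6853975451963640 = 1447011301184484245001,  y_5 = 9801·6853975451963640+910·73819574785756801 = 134351626459734324550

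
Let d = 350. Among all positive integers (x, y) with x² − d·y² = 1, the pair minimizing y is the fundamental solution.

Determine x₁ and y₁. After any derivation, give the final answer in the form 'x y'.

√350 = [18; 1,2,2,2,1,36, …], period ℓ=6 (even) → k=5
k=0  a_k=18  p_k/q_k = 18/1
…
k=4  a_k=2  p_k/q_k = 318/17
k=5  a_k=1  p_k/q_k = 449/24
(x₁, y₁) = (449, 24);  449² − 350·24² = 1 ✓

449 24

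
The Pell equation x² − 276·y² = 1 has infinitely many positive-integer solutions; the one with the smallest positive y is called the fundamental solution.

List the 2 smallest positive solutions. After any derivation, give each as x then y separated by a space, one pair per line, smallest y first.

[16; 1,1,1,1,2,2,2,1,1,1,1,32] for √276; ℓ=12 ⇒ convergent index 11
step 0: (16, 1)  from 16·(1,0) + (0,1)
…
step 3: (50, 3)  from 1·(33,2) + (17,1)
…
step 5: (216, 13)  from 2·(83,5) + (50,3)
step 6: (515, 31)  from 2·(216,13) + (83,5)
…
step 8: (1761, 106)  from 1·(1246,75) + (515,31)
step 9: (3007, 181)  from 1·(1761,106) + (1246,75)
step 10: (4768, 287)  from 1·(3007,181) + (1761,106)
step 11: (7775, 468)  from 1·(4768,287) + (3007,181)
→ (7775, 468).  Check: 7775²=60450625, 276·468²=60450624, difference 1.
(7775+468√276)^2 = 120901249 + 7277400√276

7775 468
120901249 7277400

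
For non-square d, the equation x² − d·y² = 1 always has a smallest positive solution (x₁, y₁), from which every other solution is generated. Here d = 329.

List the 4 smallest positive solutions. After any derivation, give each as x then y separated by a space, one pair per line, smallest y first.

2376415 131016
11294696504449 622696775280
53681772387237964255 2959571914453911384
255140338255224918953587201 14066342182173360946441440

d=329: √d = [18; 7,4,2,1,1,4,1,1,2,4,7,36] (ℓ=12, even), read p_11/q_11
k=0  a_k=18  p_k/q_k = 18/1
…
k=2  a_k=4  p_k/q_k = 526/29
k=3  a_k=2  p_k/q_k = 1179/65
k=4  a_k=1  p_k/q_k = 1705/94
k=5  a_k=1  p_k/q_k = 2884/159
…
k=9  a_k=2  p_k/q_k = 74857/4127
k=10  a_k=4  p_k/q_k = 328794/18127
k=11  a_k=7  p_k/q_k = 2376415/131016
fundamental: x₁=2376415, y₁=131016  (since 5647348252225 − 329·17165192256 = 1)
n=2: (2376415,131016)∘(2376415,131016) = (2376415·2376415+329·131016·131016, 2376415·131016+131016·2376415) = (11294696504449,622696775280)
n=3: (11294696504449,622696775280)∘(2376415,131016) = (2376415·11294696504449+329·131016·622696775280, 2376415·622696775280+131016·11294696504449) = (53681772387237964255,2959571914453911384)
n=4: (53681772387237964255,2959571914453911384)∘(2376415,131016) = (2376415·53681772387237964255+329·131016·2959571914453911384, 2376415·2959571914453911384+131016·53681772387237964255) = (255140338255224918953587201,14066342182173360946441440)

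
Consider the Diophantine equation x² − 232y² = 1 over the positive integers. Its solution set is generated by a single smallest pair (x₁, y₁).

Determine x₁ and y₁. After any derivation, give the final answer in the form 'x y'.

19603 1287

√232 = [15; 4,3,7,3,4,30, …], period ℓ=6 (even) → k=5
i=0: a=15 ⇒ p=15, q=1
i=1: a=4 ⇒ p=61, q=4
…
i=4: a=3 ⇒ p=4539, q=298
i=5: a=4 ⇒ p=19603, q=1287
→ (19603, 1287).  Check: 19603²=384277609, 232·1287²=384277608, difference 1.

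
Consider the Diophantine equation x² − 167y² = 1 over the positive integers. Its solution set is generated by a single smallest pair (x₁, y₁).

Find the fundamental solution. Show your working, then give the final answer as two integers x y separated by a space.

[12; 1,11,1,24] for √167; ℓ=4 ⇒ convergent index 3
k=0  a_k=12  p_k/q_k = 12/1
k=1  a_k=1  p_k/q_k = 13/1
k=2  a_k=11  p_k/q_k = 155/12
k=3  a_k=1  p_k/q_k = 168/13
(x₁, y₁) = (168, 13);  168² − 167·13² = 1 ✓

168 13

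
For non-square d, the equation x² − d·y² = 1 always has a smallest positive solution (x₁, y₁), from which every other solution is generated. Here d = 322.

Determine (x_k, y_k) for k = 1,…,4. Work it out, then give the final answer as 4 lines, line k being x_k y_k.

d=322: √d = [17; 1,16,1,34] (ℓ=4, even), read p_3/q_3
k=0  a_k=17  p_k/q_k = 17/1
k=1  a_k=1  p_k/q_k = 18/1
k=2  a_k=16  p_k/q_k = 305/17
k=3  a_k=1  p_k/q_k = 323/18
fundamental: x₁=323, y₁=18  (since 104329 − 322·324 = 1)
(323+18√322)^2 = 208657 + 11628√322
(323+18√322)^3 = 134792099 + 7511670√322
(323+18√322)^4 = 87075487297 + 4852527192√322

323 18
208657 11628
134792099 7511670
87075487297 4852527192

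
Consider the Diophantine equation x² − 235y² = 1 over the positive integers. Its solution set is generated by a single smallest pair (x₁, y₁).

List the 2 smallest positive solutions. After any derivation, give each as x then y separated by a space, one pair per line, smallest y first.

46 3
4231 276

d=235: √d = [15; 3,30] (ℓ=2, even), read p_1/q_1
i=0: a=15 ⇒ p=15, q=1
i=1: a=3 ⇒ p=46, q=3
(x₁, y₁) = (46, 3);  46² − 235·3² = 1 ✓
(x_2, y_2) = (46·46 + 235·3·3, 46·3 + 3·46) = (4231, 276)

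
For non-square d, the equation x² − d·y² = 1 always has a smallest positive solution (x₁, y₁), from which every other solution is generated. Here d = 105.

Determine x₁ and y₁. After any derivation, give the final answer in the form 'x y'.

[10; 4,20] for √105; ℓ=2 ⇒ convergent index 1
a_0=10:  p_0=10·1+0=10,  q_0=10·0+1=1
a_1=4:  p_1=4·10+1=41,  q_1=4·1+0=4
→ (41, 4).  Check: 41²=1681, 105·4²=1680, difference 1.

41 4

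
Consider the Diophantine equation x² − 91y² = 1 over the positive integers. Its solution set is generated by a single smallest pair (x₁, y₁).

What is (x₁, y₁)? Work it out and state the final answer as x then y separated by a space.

1574 165

√91 = [9; 1,1,5,1,5,1,1,18, …], period ℓ=8 (even) → k=7
step 0: (9, 1)  from 9·(1,0) + (0,1)
step 1: (10, 1)  from 1·(9,1) + (1,0)
step 2: (19, 2)  from 1·(10,1) + (9,1)
step 3: (105, 11)  from 5·(19,2) + (10,1)
step 4: (124, 13)  from 1·(105,11) + (19,2)
step 5: (725, 76)  from 5·(124,13) + (105,11)
step 6: (849, 89)  from 1·(725,76) + (124,13)
step 7: (1574, 165)  from 1·(849,89) + (725,76)
fundamental: x₁=1574, y₁=165  (since 2477476 − 91·27225 = 1)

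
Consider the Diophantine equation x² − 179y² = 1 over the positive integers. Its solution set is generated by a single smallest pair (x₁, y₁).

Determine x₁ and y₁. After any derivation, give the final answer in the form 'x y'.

4190210 313191

√179 = [13; 2,1,1,1,3,…,1,2,26, …], period ℓ=14 (even) → k=13
step 0: (13, 1)  from 13·(1,0) + (0,1)
step 1: (27, 2)  from 2·(13,1) + (1,0)
…
step 3: (67, 5)  from 1·(40,3) + (27,2)
step 4: (107, 8)  from 1·(67,5) + (40,3)
…
step 7: (26999, 2018)  from 13·(2047,153) + (388,29)
…
step 9: (438125, 32747)  from 3·(137042,10243) + (26999,2018)
step 10: (575167, 42990)  from 1·(438125,32747) + (137042,10243)
…
step 12: (1588459, 118727)  from 1·(1013292,75737) + (575167,42990)
step 13: (4190210, 313191)  from 2·(1588459,118727) + (1013292,75737)
(x₁, y₁) = (4190210, 313191);  4190210² − 179·313191² = 1 ✓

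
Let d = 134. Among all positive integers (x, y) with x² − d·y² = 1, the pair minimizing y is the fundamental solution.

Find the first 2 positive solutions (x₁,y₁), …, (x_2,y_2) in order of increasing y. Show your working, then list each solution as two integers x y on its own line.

145925 12606
42588211249 3679061100

d=134: √d = [11; 1,1,2,1,3,…,1,1,22] (ℓ=14, even), read p_13/q_13
step 0: (11, 1)  from 11·(1,0) + (0,1)
…
step 2: (23, 2)  from 1·(12,1) + (11,1)
step 3: (58, 5)  from 2·(23,2) + (12,1)
step 4: (81, 7)  from 1·(58,5) + (23,2)
…
step 6: (382, 33)  from 1·(301,26) + (81,7)
step 7: (4121, 356)  from 10·(382,33) + (301,26)
…
step 9: (17630, 1523)  from 3·(4503,389) + (4121,356)
…
step 11: (61896, 5347)  from 2·(22133,1912) + (17630,1523)
step 12: (84029, 7259)  from 1·(61896,5347) + (22133,1912)
step 13: (145925, 12606)  from 1·(84029,7259) + (61896,5347)
fundamental: x₁=145925, y₁=12606  (since 21294105625 − 134·158911236 = 1)
(145925+12606√134)^2 = 42588211249 + 3679061100√134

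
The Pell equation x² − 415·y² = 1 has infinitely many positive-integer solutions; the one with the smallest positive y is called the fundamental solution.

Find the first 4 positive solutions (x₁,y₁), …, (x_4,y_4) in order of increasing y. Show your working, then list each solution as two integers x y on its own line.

√415 = [20; 2,1,2,4,6,…,1,2,40, …], period ℓ=16 (even) → k=15
a_0=20:  p_0=20·1+0=20,  q_0=20·0+1=1
…
a_2=1:  p_2=1·41+20=61,  q_2=1·2+1=3
…
a_4=4:  p_4=4·163+61=713,  q_4=4·8+3=35
a_5=6:  p_5=6·713+163=4441,  q_5=6·35+8=218
a_6=1:  p_6=1·4441+713=5154,  q_6=1·218+35=253
a_7=1:  p_7=1·5154+4441=9595,  q_7=1·253+218=471
a_8=3:  p_8=3·9595+5154=33939,  q_8=3·471+253=1666
a_9=1:  p_9=1·33939+9595=43534,  q_9=1·1666+471=2137
a_10=1:  p_10=1·43534+33939=77473,  q_10=1·2137+1666=3803
…
a_12=4:  p_12=4·508372+77473=2110961,  q_12=4·24955+3803=103623
a_13=2:  p_13=2·2110961+508372=4730294,  q_13=2·103623+24955=232201
a_14=1:  p_14=1·4730294+2110961=6841255,  q_14=1·232201+103623=335824
a_15=2:  p_15=2·6841255+4730294=18412804,  q_15=2·335824+232201=903849
→ (18412804, 903849).  Check: 18412804²=339031351142416, 415·903849²=339031351142415, difference 1.
k=2:  x_2 = 18412804·18412804+415·903849·903849 = 678062702284831,  y_2 = 18412804·903849+903849·18412804 = 33284788965192
k=3:  x_3 = 18412804·678062702284831+415·903849·33284788965192 = 24970071273761872339444,  y_3 = 18412804·33284788965192+903849·678062702284831 = 1225732590794885332887
k=4:  x_4 = 18412804·24970071273761872339444+415·903849·1225732590794885332887 = 919538056459614718055705397121,  y_4 = 18412804·1225732590794885332887+903849·24970071273761872339444 = 45138347901436822389057205104

18412804 903849
678062702284831 33284788965192
24970071273761872339444 1225732590794885332887
919538056459614718055705397121 45138347901436822389057205104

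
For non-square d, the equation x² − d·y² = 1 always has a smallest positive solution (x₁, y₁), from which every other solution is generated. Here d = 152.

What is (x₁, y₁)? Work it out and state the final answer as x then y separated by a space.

[12; 3,24] for √152; ℓ=2 ⇒ convergent index 1
k=0  a_k=12  p_k/q_k = 12/1
k=1  a_k=3  p_k/q_k = 37/3
→ (37, 3).  Check: 37²=1369, 152·3²=1368, difference 1.

37 3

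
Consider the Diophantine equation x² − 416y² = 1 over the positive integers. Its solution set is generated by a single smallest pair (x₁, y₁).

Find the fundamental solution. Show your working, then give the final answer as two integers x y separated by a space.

√416 → a₀=20, period (2,1,1,9,1,1,2,40); ℓ=8 even so k=7
k=0  a_k=20  p_k/q_k = 20/1
k=1  a_k=2  p_k/q_k = 41/2
k=2  a_k=1  p_k/q_k = 61/3
k=3  a_k=1  p_k/q_k = 102/5
k=4  a_k=9  p_k/q_k = 979/48
k=5  a_k=1  p_k/q_k = 1081/53
k=6  a_k=1  p_k/q_k = 2060/101
k=7  a_k=2  p_k/q_k = 5201/255
→ (5201, 255).  Check: 5201²=27050401, 416·255²=27050400, difference 1.

5201 255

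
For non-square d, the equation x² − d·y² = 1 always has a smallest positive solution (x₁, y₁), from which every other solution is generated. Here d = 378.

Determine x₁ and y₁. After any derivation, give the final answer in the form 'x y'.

8749 450

d=378: √d = [19; 2,3,1,4,1,3,2,38] (ℓ=8, even), read p_7/q_7
step 0: (19, 1)  from 19·(1,0) + (0,1)
step 1: (39, 2)  from 2·(19,1) + (1,0)
…
step 4: (836, 43)  from 4·(175,9) + (136,7)
…
step 6: (3869, 199)  from 3·(1011,52) + (836,43)
step 7: (8749, 450)  from 2·(3869,199) + (1011,52)
fundamental: x₁=8749, y₁=450  (since 76545001 − 378·202500 = 1)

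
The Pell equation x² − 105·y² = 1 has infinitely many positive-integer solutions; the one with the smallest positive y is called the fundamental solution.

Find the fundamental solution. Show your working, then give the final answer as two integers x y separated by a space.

41 4

√105 = [10; 4,20, …], period ℓ=2 (even) → k=1
step 0: (10, 1)  from 10·(1,0) + (0,1)
step 1: (41, 4)  from 4·(10,1) + (1,0)
fundamental: x₁=41, y₁=4  (since 1681 − 105·16 = 1)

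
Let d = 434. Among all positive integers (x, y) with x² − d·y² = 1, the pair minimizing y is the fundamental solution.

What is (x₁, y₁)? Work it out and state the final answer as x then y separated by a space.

√434 → a₀=20, period (1,4,1,40); ℓ=4 even so k=3
step 0: (20, 1)  from 20·(1,0) + (0,1)
…
step 2: (104, 5)  from 4·(21,1) + (20,1)
step 3: (125, 6)  from 1·(104,5) + (21,1)
(x₁, y₁) = (125, 6);  125² − 434·6² = 1 ✓

125 6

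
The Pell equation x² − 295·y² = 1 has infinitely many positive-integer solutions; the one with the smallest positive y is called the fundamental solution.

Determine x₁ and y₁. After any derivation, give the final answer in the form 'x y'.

d=295: √d = [17; 5,1,2,3,2,6,2,3,2,1,5,34] (ℓ=12, even), read p_11/q_11
a_0=17:  p_0=17·1+0=17,  q_0=17·0+1=1
…
a_2=1:  p_2=1·86+17=103,  q_2=1·5+1=6
…
a_5=2:  p_5=2·979+292=2250,  q_5=2·57+17=131
…
a_10=1:  p_10=1·247414+108103=355517,  q_10=1·14405+6294=20699
a_11=5:  p_11=5·355517+247414=2024999,  q_11=5·20699+14405=117900
(x₁, y₁) = (2024999, 117900);  2024999² − 295·117900² = 1 ✓

2024999 117900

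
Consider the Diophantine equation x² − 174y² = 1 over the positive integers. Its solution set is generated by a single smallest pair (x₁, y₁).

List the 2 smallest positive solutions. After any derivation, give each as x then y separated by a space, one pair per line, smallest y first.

d=174: √d = [13; 5,4,5,26] (ℓ=4, even), read p_3/q_3
step 0: (13, 1)  from 13·(1,0) + (0,1)
…
step 2: (277, 21)  from 4·(66,5) + (13,1)
step 3: (1451, 110)  from 5·(277,21) + (66,5)
fundamental: x₁=1451, y₁=110  (since 2105401 − 174·12100 = 1)
(1451+110√174)^2 = 4210801 + 319220√174

1451 110
4210801 319220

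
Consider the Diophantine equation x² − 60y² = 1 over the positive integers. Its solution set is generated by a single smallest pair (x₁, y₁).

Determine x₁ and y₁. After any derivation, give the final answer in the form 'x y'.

31 4

√60 = [7; 1,2,1,14, …], period ℓ=4 (even) → k=3
k=0  a_k=7  p_k/q_k = 7/1
…
k=2  a_k=2  p_k/q_k = 23/3
k=3  a_k=1  p_k/q_k = 31/4
→ (31, 4).  Check: 31²=961, 60·4²=960, difference 1.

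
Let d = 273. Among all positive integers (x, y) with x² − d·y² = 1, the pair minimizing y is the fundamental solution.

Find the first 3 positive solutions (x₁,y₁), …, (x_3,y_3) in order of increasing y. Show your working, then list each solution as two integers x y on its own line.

727 44
1057057 63976
1536960151 93021060

[16; 1,1,10,1,1,32] for √273; ℓ=6 ⇒ convergent index 5
a_0=16:  p_0=16·1+0=16,  q_0=16·0+1=1
…
a_3=10:  p_3=10·33+17=347,  q_3=10·2+1=21
a_4=1:  p_4=1·347+33=380,  q_4=1·21+2=23
a_5=1:  p_5=1·380+347=727,  q_5=1·23+21=44
(x₁, y₁) = (727, 44);  727² − 273·44² = 1 ✓
k=2:  x_2 = 727·727+273·44·44 = 1057057,  y_2 = 727·44+44·727 = 63976
k=3:  x_3 = 727·1057057+273·44·63976 = 1536960151,  y_3 = 727·63976+44·1057057 = 93021060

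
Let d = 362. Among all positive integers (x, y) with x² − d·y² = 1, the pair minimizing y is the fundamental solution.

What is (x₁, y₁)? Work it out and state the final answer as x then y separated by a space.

√362 → a₀=19, period (38); ℓ=1 odd so k=1
i=0: a=19 ⇒ p=19, q=1
i=1: a=38 ⇒ p=723, q=38
fundamental: x₁=723, y₁=38  (since 522729 − 362·1444 = 1)

723 38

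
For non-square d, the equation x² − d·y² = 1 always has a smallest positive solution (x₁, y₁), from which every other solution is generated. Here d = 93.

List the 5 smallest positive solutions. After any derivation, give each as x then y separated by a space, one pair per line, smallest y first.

12151 1260
295293601 30620520
7176225079351 744139875780
174396621583094401 18084087230585040
4238186690536135053751 439479487133537766300

[9; 1,1,1,4,6,4,1,1,1,18] for √93; ℓ=10 ⇒ convergent index 9
step 0: (9, 1)  from 9·(1,0) + (0,1)
step 1: (10, 1)  from 1·(9,1) + (1,0)
step 2: (19, 2)  from 1·(10,1) + (9,1)
…
step 4: (135, 14)  from 4·(29,3) + (19,2)
step 5: (839, 87)  from 6·(135,14) + (29,3)
…
step 7: (4330, 449)  from 1·(3491,362) + (839,87)
step 8: (7821, 811)  from 1·(4330,449) + (3491,362)
step 9: (12151, 1260)  from 1·(7821,811) + (4330,449)
fundamental: x₁=12151, y₁=1260  (since 147646801 − 93·1587600 = 1)
k=2:  x_2 = 12151·12151+93·1260·1260 = 295293601,  y_2 = 12151·1260+1260·12151 = 30620520
k=3:  x_3 = 12151·295293601+93·1260·30620520 = 7176225079351,  y_3 = 12151·30620520+1260·295293601 = 744139875780
k=4:  x_4 = 12151·7176225079351+93·1260·744139875780 = 174396621583094401,  y_4 = 12151·744139875780+1260·7176225079351 = 18084087230585040
k=5:  x_5 = 12151·174396621583094401+93·1260·18084087230585040 = 4238186690536135053751,  y_5 = 12151·18084087230585040+1260·174396621583094401 = 439479487133537766300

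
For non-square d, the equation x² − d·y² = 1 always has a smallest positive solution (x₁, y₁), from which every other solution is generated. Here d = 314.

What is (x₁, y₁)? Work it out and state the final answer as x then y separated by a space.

√314 → a₀=17, period (1,2,1,1,2,1,34); ℓ=7 odd so k=13
step 0: (17, 1)  from 17·(1,0) + (0,1)
step 1: (18, 1)  from 1·(17,1) + (1,0)
step 2: (53, 3)  from 2·(18,1) + (17,1)
step 3: (71, 4)  from 1·(53,3) + (18,1)
step 4: (124, 7)  from 1·(71,4) + (53,3)
…
step 6: (443, 25)  from 1·(319,18) + (124,7)
step 7: (15381, 868)  from 34·(443,25) + (319,18)
step 8: (15824, 893)  from 1·(15381,868) + (443,25)
step 9: (47029, 2654)  from 2·(15824,893) + (15381,868)
step 10: (62853, 3547)  from 1·(47029,2654) + (15824,893)
step 11: (109882, 6201)  from 1·(62853,3547) + (47029,2654)
step 12: (282617, 15949)  from 2·(109882,6201) + (62853,3547)
step 13: (392499, 22150)  from 1·(282617,15949) + (109882,6201)
fundamental: x₁=392499, y₁=22150  (since 154055465001 − 314·490622500 = 1)

392499 22150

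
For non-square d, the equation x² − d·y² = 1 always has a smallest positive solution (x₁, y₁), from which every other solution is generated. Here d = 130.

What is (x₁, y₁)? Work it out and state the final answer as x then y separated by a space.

6499 570

[11; 2,2,22] for √130; ℓ=3 ⇒ convergent index 5
a_0=11:  p_0=11·1+0=11,  q_0=11·0+1=1
…
a_2=2:  p_2=2·23+11=57,  q_2=2·2+1=5
…
a_4=2:  p_4=2·1277+57=2611,  q_4=2·112+5=229
a_5=2:  p_5=2·2611+1277=6499,  q_5=2·229+112=570
(x₁, y₁) = (6499, 570);  6499² − 130·570² = 1 ✓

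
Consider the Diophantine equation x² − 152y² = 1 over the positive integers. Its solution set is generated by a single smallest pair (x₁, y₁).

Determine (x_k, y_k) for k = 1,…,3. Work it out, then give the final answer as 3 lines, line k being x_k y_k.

37 3
2737 222
202501 16425

d=152: √d = [12; 3,24] (ℓ=2, even), read p_1/q_1
step 0: (12, 1)  from 12·(1,0) + (0,1)
step 1: (37, 3)  from 3·(12,1) + (1,0)
→ (37, 3).  Check: 37²=1369, 152·3²=1368, difference 1.
n=2: (37,3)∘(37,3) = (37·37+152·3·3, 37·3+3·37) = (2737,222)
n=3: (2737,222)∘(37,3) = (37·2737+152·3·222, 37·222+3·2737) = (202501,16425)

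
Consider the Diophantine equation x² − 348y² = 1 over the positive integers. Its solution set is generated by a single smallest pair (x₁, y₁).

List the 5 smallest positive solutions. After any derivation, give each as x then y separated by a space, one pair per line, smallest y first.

d=348: √d = [18; 1,1,1,8,1,1,1,36] (ℓ=8, even), read p_7/q_7
k=0  a_k=18  p_k/q_k = 18/1
…
k=4  a_k=8  p_k/q_k = 485/26
…
k=6  a_k=1  p_k/q_k = 1026/55
k=7  a_k=1  p_k/q_k = 1567/84
→ (1567, 84).  Check: 1567²=2455489, 348·84²=2455488, difference 1.
(x_2, y_2) = (1567·1567 + 348·84·84, 1567·84 + 84·1567) = (4910977, 263256)
(x_3, y_3) = (1567·4910977 + 348·84·263256, 1567·263256 + 84·4910977) = (15391000351, 825044220)
(x_4, y_4) = (1567·15391000351 + 348·84·825044220, 1567·825044220 + 84·15391000351) = (48235390189057, 2585688322224)
(x_5, y_5) = (1567·48235390189057 + 348·84·2585688322224, 1567·2585688322224 + 84·48235390189057) = (151169697461504287, 8103546376805796)

1567 84
4910977 263256
15391000351 825044220
48235390189057 2585688322224
151169697461504287 8103546376805796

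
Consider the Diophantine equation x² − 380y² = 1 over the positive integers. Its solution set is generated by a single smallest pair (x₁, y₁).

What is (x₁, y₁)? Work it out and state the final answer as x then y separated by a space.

√380 → a₀=19, period (2,38); ℓ=2 even so k=1
step 0: (19, 1)  from 19·(1,0) + (0,1)
step 1: (39, 2)  from 2·(19,1) + (1,0)
fundamental: x₁=39, y₁=2  (since 1521 − 380·4 = 1)

39 2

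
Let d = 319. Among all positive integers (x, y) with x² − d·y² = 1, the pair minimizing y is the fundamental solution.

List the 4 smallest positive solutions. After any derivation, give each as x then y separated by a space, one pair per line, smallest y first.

12901780 722361
332911854336799 18639485405160
8590311008090840302660 480965080021169647239
221660605515932150288251132801 12410611300231033623224965680

√319 = [17; 1,6,5,1,4,…,6,1,34, …], period ℓ=14 (even) → k=13
step 0: (17, 1)  from 17·(1,0) + (0,1)
…
step 3: (643, 36)  from 5·(125,7) + (18,1)
step 4: (768, 43)  from 1·(643,36) + (125,7)
step 5: (3715, 208)  from 4·(768,43) + (643,36)
…
step 7: (15628, 875)  from 1·(11913,667) + (3715,208)
step 8: (58797, 3292)  from 3·(15628,875) + (11913,667)
step 9: (250816, 14043)  from 4·(58797,3292) + (15628,875)
step 10: (309613, 17335)  from 1·(250816,14043) + (58797,3292)
step 11: (1798881, 100718)  from 5·(309613,17335) + (250816,14043)
step 12: (11102899, 621643)  from 6·(1798881,100718) + (309613,17335)
step 13: (12901780, 722361)  from 1·(11102899,621643) + (1798881,100718)
→ (12901780, 722361).  Check: 12901780²=166455927168400, 319·722361²=166455927168399, difference 1.
n=2: (12901780,722361)∘(12901780,722361) = (12901780·12901780+319·722361·722361, 12901780·722361+722361·12901780) = (332911854336799,18639485405160)
n=3: (332911854336799,18639485405160)∘(12901780,722361) = (12901780·332911854336799+319·722361·18639485405160, 12901780·18639485405160+722361·332911854336799) = (8590311008090840302660,480965080021169647239)
n=4: (8590311008090840302660,480965080021169647239)∘(12901780,722361) = (12901780·8590311008090840302660+319·722361·480965080021169647239, 12901780·480965080021169647239+722361·8590311008090840302660) = (221660605515932150288251132801,12410611300231033623224965680)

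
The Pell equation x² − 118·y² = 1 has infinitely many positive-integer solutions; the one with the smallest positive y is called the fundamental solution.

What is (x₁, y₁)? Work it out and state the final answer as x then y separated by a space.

306917 28254

[10; 1,6,3,2,10,2,3,6,1,20] for √118; ℓ=10 ⇒ convergent index 9
step 0: (10, 1)  from 10·(1,0) + (0,1)
step 1: (11, 1)  from 1·(10,1) + (1,0)
…
step 3: (239, 22)  from 3·(76,7) + (11,1)
step 4: (554, 51)  from 2·(239,22) + (76,7)
…
step 6: (12112, 1115)  from 2·(5779,532) + (554,51)
step 7: (42115, 3877)  from 3·(12112,1115) + (5779,532)
step 8: (264802, 24377)  from 6·(42115,3877) + (12112,1115)
step 9: (306917, 28254)  from 1·(264802,24377) + (42115,3877)
→ (306917, 28254).  Check: 306917²=94198044889, 118·28254²=94198044888, difference 1.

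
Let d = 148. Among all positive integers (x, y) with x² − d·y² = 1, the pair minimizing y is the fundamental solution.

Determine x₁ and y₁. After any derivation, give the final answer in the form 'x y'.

73 6

d=148: √d = [12; 6,24] (ℓ=2, even), read p_1/q_1
a_0=12:  p_0=12·1+0=12,  q_0=12·0+1=1
a_1=6:  p_1=6·12+1=73,  q_1=6·1+0=6
→ (73, 6).  Check: 73²=5329, 148·6²=5328, difference 1.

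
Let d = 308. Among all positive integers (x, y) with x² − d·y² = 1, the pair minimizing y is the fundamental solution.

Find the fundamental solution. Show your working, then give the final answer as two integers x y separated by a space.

d=308: √d = [17; 1,1,4,1,1,34] (ℓ=6, even), read p_5/q_5
a_0=17:  p_0=17·1+0=17,  q_0=17·0+1=1
a_1=1:  p_1=1·17+1=18,  q_1=1·1+0=1
…
a_3=4:  p_3=4·35+18=158,  q_3=4·2+1=9
a_4=1:  p_4=1·158+35=193,  q_4=1·9+2=11
a_5=1:  p_5=1·193+158=351,  q_5=1·11+9=20
→ (351, 20).  Check: 351²=123201, 308·20²=123200, difference 1.

351 20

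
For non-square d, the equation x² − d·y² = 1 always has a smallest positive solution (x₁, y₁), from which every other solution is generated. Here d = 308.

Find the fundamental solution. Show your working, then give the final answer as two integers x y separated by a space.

351 20

d=308: √d = [17; 1,1,4,1,1,34] (ℓ=6, even), read p_5/q_5
i=0: a=17 ⇒ p=17, q=1
i=1: a=1 ⇒ p=18, q=1
i=2: a=1 ⇒ p=35, q=2
i=3: a=4 ⇒ p=158, q=9
i=4: a=1 ⇒ p=193, q=11
i=5: a=1 ⇒ p=351, q=20
→ (351, 20).  Check: 351²=123201, 308·20²=123200, difference 1.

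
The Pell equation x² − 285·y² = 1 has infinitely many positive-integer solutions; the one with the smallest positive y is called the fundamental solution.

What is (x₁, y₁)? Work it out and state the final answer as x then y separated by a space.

2431 144

√285 = [16; 1,7,2,7,1,32, …], period ℓ=6 (even) → k=5
i=0: a=16 ⇒ p=16, q=1
i=1: a=1 ⇒ p=17, q=1
…
i=3: a=2 ⇒ p=287, q=17
i=4: a=7 ⇒ p=2144, q=127
i=5: a=1 ⇒ p=2431, q=144
→ (2431, 144).  Check: 2431²=5909761, 285·144²=5909760, difference 1.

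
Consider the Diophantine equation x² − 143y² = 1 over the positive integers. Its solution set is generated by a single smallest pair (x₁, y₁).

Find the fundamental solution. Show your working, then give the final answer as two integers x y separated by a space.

12 1

√143 = [11; 1,22, …], period ℓ=2 (even) → k=1
i=0: a=11 ⇒ p=11, q=1
i=1: a=1 ⇒ p=12, q=1
(x₁, y₁) = (12, 1);  12² − 143·1² = 1 ✓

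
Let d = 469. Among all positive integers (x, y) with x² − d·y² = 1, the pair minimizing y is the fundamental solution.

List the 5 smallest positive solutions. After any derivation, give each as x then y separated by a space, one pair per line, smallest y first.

[21; 1,1,1,10,6,10,1,1,1,42] for √469; ℓ=10 ⇒ convergent index 9
i=0: a=21 ⇒ p=21, q=1
i=1: a=1 ⇒ p=22, q=1
i=2: a=1 ⇒ p=43, q=2
i=3: a=1 ⇒ p=65, q=3
…
i=6: a=10 ⇒ p=42923, q=1982
i=7: a=1 ⇒ p=47146, q=2177
i=8: a=1 ⇒ p=90069, q=4159
i=9: a=1 ⇒ p=137215, q=6336
fundamental: x₁=137215, y₁=6336  (since 18827956225 − 469·40144896 = 1)
n=2: (137215,6336)∘(137215,6336) = (137215·137215+469·6336·6336, 137215·6336+6336·137215) = (37655912449,1738788480)
n=3: (37655912449,1738788480)∘(137215,6336) = (137215·37655912449+469·6336·1738788480, 137215·1738788480+6336·37655912449) = (10333912053241855,477175722560064)
n=4: (10333912053241855,477175722560064)∘(137215,6336) = (137215·10333912053241855+469·6336·477175722560064, 137215·477175722560064+6336·10333912053241855) = (2835935484733506355201,130951333540419575040)
n=5: (2835935484733506355201,130951333540419575040)∘(137215,6336) = (137215·2835935484733506355201+469·6336·130951333540419575040, 137215·130951333540419575040+6336·2835935484733506355201) = (778265775065082237004568575,35936974463020168255667136)

137215 6336
37655912449 1738788480
10333912053241855 477175722560064
2835935484733506355201 130951333540419575040
778265775065082237004568575 35936974463020168255667136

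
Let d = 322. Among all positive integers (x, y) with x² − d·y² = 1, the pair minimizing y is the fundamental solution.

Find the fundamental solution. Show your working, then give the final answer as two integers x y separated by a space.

[17; 1,16,1,34] for √322; ℓ=4 ⇒ convergent index 3
k=0  a_k=17  p_k/q_k = 17/1
…
k=2  a_k=16  p_k/q_k = 305/17
k=3  a_k=1  p_k/q_k = 323/18
(x₁, y₁) = (323, 18);  323² − 322·18² = 1 ✓

323 18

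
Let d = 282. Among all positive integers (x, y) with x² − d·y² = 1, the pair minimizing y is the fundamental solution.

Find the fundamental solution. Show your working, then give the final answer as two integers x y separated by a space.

√282 = [16; 1,3,1,4,1,3,1,32, …], period ℓ=8 (even) → k=7
step 0: (16, 1)  from 16·(1,0) + (0,1)
step 1: (17, 1)  from 1·(16,1) + (1,0)
step 2: (67, 4)  from 3·(17,1) + (16,1)
step 3: (84, 5)  from 1·(67,4) + (17,1)
step 4: (403, 24)  from 4·(84,5) + (67,4)
step 5: (487, 29)  from 1·(403,24) + (84,5)
step 6: (1864, 111)  from 3·(487,29) + (403,24)
step 7: (2351, 140)  from 1·(1864,111) + (487,29)
→ (2351, 140).  Check: 2351²=5527201, 282·140²=5527200, difference 1.

2351 140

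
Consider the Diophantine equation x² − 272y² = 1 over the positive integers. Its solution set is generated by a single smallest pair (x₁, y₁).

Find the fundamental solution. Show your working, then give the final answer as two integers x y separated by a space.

[16; 2,32] for √272; ℓ=2 ⇒ convergent index 1
k=0  a_k=16  p_k/q_k = 16/1
k=1  a_k=2  p_k/q_k = 33/2
fundamental: x₁=33, y₁=2  (since 1089 − 272·4 = 1)

33 2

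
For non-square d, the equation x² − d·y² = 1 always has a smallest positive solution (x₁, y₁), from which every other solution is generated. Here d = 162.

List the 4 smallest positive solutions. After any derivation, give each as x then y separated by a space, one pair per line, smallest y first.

19601 1540
768398401 60371080
30122754096401 2366667076620
1180872205318713601 92778082677286160

√162 = [12; 1,2,1,2,12,2,1,2,1,24, …], period ℓ=10 (even) → k=9
i=0: a=12 ⇒ p=12, q=1
i=1: a=1 ⇒ p=13, q=1
i=2: a=2 ⇒ p=38, q=3
…
i=4: a=2 ⇒ p=140, q=11
i=5: a=12 ⇒ p=1731, q=136
i=6: a=2 ⇒ p=3602, q=283
i=7: a=1 ⇒ p=5333, q=419
i=8: a=2 ⇒ p=14268, q=1121
i=9: a=1 ⇒ p=19601, q=1540
→ (19601, 1540).  Check: 19601²=384199201, 162·1540²=384199200, difference 1.
(x_2, y_2) = (19601·19601 + 162·1540·1540, 19601·1540 + 1540·19601) = (768398401, 60371080)
(x_3, y_3) = (19601·768398401 + 162·1540·60371080, 19601·60371080 + 1540·768398401) = (30122754096401, 2366667076620)
(x_4, y_4) = (19601·30122754096401 + 162·1540·2366667076620, 19601·2366667076620 + 1540·30122754096401) = (1180872205318713601, 92778082677286160)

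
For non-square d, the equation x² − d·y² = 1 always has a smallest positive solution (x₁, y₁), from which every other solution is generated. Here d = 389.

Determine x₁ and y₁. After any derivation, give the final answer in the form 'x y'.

[19; 1,2,1,1,1,1,2,1,38] for √389; ℓ=9 ⇒ convergent index 17
a_0=19:  p_0=19·1+0=19,  q_0=19·0+1=1
a_1=1:  p_1=1·19+1=20,  q_1=1·1+0=1
…
a_3=1:  p_3=1·59+20=79,  q_3=1·3+1=4
a_4=1:  p_4=1·79+59=138,  q_4=1·4+3=7
…
a_13=1:  p_13=1·202418+151493=353911,  q_13=1·10263+7681=17944
…
a_16=2:  p_16=2·910240+556329=2376809,  q_16=2·46151+28207=120509
a_17=1:  p_17=1·2376809+910240=3287049,  q_17=1·120509+46151=166660
→ (3287049, 166660).  Check: 3287049²=10804691128401, 389·166660²=10804691128400, difference 1.

3287049 166660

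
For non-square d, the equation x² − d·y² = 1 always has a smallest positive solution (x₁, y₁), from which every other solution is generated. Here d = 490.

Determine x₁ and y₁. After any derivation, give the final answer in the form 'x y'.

1039681 46968

√490 → a₀=22, period (7,2,1,4,4,4,1,2,7,44); ℓ=10 even so k=9
step 0: (22, 1)  from 22·(1,0) + (0,1)
…
step 3: (487, 22)  from 1·(332,15) + (155,7)
step 4: (2280, 103)  from 4·(487,22) + (332,15)
…
step 8: (141338, 6385)  from 2·(50315,2273) + (40708,1839)
step 9: (1039681, 46968)  from 7·(141338,6385) + (50315,2273)
→ (1039681, 46968).  Check: 1039681²=1080936581761, 490·46968²=1080936581760, difference 1.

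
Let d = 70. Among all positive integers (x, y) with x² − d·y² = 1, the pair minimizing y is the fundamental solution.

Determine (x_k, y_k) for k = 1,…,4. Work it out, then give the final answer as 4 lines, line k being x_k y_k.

√70 → a₀=8, period (2,1,2,1,2,16); ℓ=6 even so k=5
k=0  a_k=8  p_k/q_k = 8/1
k=1  a_k=2  p_k/q_k = 17/2
…
k=3  a_k=2  p_k/q_k = 67/8
k=4  a_k=1  p_k/q_k = 92/11
k=5  a_k=2  p_k/q_k = 251/30
fundamental: x₁=251, y₁=30  (since 63001 − 70·900 = 1)
n=2: (251,30)∘(251,30) = (251·251+70·30·30, 251·30+30·251) = (126001,15060)
n=3: (126001,15060)∘(251,30) = (251·126001+70·30·15060, 251·15060+30·126001) = (63252251,7560090)
n=4: (63252251,7560090)∘(251,30) = (251·63252251+70·30·7560090, 251·7560090+30·63252251) = (31752504001,3795150120)

251 30
126001 15060
63252251 7560090
31752504001 3795150120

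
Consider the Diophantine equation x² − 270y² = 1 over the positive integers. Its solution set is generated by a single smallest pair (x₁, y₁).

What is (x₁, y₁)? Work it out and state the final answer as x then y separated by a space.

√270 = [16; 2,3,6,3,2,32, …], period ℓ=6 (even) → k=5
step 0: (16, 1)  from 16·(1,0) + (0,1)
…
step 2: (115, 7)  from 3·(33,2) + (16,1)
…
step 4: (2284, 139)  from 3·(723,44) + (115,7)
step 5: (5291, 322)  from 2·(2284,139) + (723,44)
fundamental: x₁=5291, y₁=322  (since 27994681 − 270·103684 = 1)

5291 322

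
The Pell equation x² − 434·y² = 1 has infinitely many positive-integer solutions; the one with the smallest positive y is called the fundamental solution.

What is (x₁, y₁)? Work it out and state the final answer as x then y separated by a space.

125 6

d=434: √d = [20; 1,4,1,40] (ℓ=4, even), read p_3/q_3
i=0: a=20 ⇒ p=20, q=1
…
i=2: a=4 ⇒ p=104, q=5
i=3: a=1 ⇒ p=125, q=6
fundamental: x₁=125, y₁=6  (since 15625 − 434·36 = 1)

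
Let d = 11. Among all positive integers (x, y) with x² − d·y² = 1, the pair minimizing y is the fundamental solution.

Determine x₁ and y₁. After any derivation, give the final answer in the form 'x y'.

√11 = [3; 3,6, …], period ℓ=2 (even) → k=1
i=0: a=3 ⇒ p=3, q=1
i=1: a=3 ⇒ p=10, q=3
fundamental: x₁=10, y₁=3  (since 100 − 11·9 = 1)

10 3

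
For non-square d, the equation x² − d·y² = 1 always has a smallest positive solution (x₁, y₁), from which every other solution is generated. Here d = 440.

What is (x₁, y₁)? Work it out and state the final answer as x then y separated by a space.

[20; 1,40] for √440; ℓ=2 ⇒ convergent index 1
step 0: (20, 1)  from 20·(1,0) + (0,1)
step 1: (21, 1)  from 1·(20,1) + (1,0)
fundamental: x₁=21, y₁=1  (since 441 − 440·1 = 1)

21 1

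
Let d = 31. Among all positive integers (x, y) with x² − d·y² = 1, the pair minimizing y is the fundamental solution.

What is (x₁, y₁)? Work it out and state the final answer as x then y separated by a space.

1520 273

d=31: √d = [5; 1,1,3,5,3,1,1,10] (ℓ=8, even), read p_7/q_7
k=0  a_k=5  p_k/q_k = 5/1
k=1  a_k=1  p_k/q_k = 6/1
k=2  a_k=1  p_k/q_k = 11/2
k=3  a_k=3  p_k/q_k = 39/7
k=4  a_k=5  p_k/q_k = 206/37
…
k=6  a_k=1  p_k/q_k = 863/155
k=7  a_k=1  p_k/q_k = 1520/273
→ (1520, 273).  Check: 1520²=2310400, 31·273²=2310399, difference 1.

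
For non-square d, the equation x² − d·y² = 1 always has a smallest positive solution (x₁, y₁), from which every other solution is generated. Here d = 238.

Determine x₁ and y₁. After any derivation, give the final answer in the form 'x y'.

11663 756

[15; 2,2,1,14,1,2,2,30] for √238; ℓ=8 ⇒ convergent index 7
a_0=15:  p_0=15·1+0=15,  q_0=15·0+1=1
…
a_5=1:  p_5=1·1589+108=1697,  q_5=1·103+7=110
a_6=2:  p_6=2·1697+1589=4983,  q_6=2·110+103=323
a_7=2:  p_7=2·4983+1697=11663,  q_7=2·323+110=756
fundamental: x₁=11663, y₁=756  (since 136025569 − 238·571536 = 1)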